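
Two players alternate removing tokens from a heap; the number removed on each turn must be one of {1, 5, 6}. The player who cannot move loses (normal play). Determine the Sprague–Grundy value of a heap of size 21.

2

G(0) = 0
G(1) = mex{0} = 1
G(2) = mex{1} = 0
G(3) = mex{0} = 1
G(4) = mex{1} = 0
G(5) = mex{0,0} = 1
G(6) = mex{1,1,0} = 2
G(7) = mex{2,0,1} = 3
G(8) = mex{3,1,0} = 2
G(9) = mex{2,0,1} = 3
G(10) = mex{3,1,0} = 2
G(11) = mex{2,2,1} = 0
G(12) = mex{0,3,2} = 1
G(13) = mex{1,2,3} = 0
G(14) = mex{0,3,2} = 1
G(15) = mex{1,2,3} = 0
G(16) = mex{0,0,2} = 1
G(17) = mex{1,1,0} = 2
G(18) = mex{2,0,1} = 3
G(19) = mex{3,1,0} = 2
G(20) = mex{2,0,1} = 3
G(21) = mex{3,1,0} = 2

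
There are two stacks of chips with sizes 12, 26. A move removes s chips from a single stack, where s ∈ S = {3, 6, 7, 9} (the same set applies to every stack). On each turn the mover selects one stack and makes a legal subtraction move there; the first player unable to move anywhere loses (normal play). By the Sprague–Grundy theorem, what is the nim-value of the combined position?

All stacks use S = {3, 6, 7, 9}:
n :  0  1  2  3  4  5  6  7  8  9 10 11 12 13 14 15 16 17 18 19 20 21 22 23 24 25 26
G :  0  0  0  1  1  1  2  2  2  3  3  3  0  0  0  1  1  1  2  2  2  3  3  3  0  0  0
Stack A: G(12) = 0.
Stack B: G(26) = 0.
Combined Grundy value = 0 ⊕ 0 = 0.

0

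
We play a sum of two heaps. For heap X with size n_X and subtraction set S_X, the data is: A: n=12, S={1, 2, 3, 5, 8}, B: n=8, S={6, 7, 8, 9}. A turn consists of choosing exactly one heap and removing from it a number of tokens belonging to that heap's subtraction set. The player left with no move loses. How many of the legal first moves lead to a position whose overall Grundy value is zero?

1

Heap A, S = {1, 2, 3, 5, 8}:
n :  0  1  2  3  4  5  6  7  8  9 10 11 12
G :  0  1  2  3  0  1  2  3  4  5  0  1  2
G_A(12) = 2.
Heap B, S = {6, 7, 8, 9}:
G(0) = 0
G(1) = mex{} = 0
G(2) = mex{} = 0
G(3) = mex{} = 0
G(4) = mex{} = 0
G(5) = mex{} = 0
G(6) = mex{0} = 1
G(7) = mex{0,0} = 1
G(8) = mex{0,0,0} = 1
G_B(8) = 1.
Combined Grundy value = 2 ⊕ 1 = 3.
A winning move leaves total XOR = 0, i.e. changes one component's Grundy value g to g ⊕ X where X is the current total.
Heap A: need g' = 2⊕3 = 1. Options: 12−1→G=1, 12−2→G=0, 12−3→G=5, 12−5→G=3, 12−8→G=0. Hits: 1.
Heap B: need g' = 1⊕3 = 2. Options: 8−6→G=0, 8−7→G=0, 8−8→G=0. Hits: 0.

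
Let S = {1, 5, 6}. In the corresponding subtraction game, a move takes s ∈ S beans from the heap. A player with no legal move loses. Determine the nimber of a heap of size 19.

G(0) = 0
G(1) = mex{0} = 1
G(2) = mex{1} = 0
G(3) = mex{0} = 1
G(4) = mex{1} = 0
G(5) = mex{0,0} = 1
G(6) = mex{1,1,0} = 2
G(7) = mex{2,0,1} = 3
G(8) = mex{3,1,0} = 2
G(9) = mex{2,0,1} = 3
G(10) = mex{3,1,0} = 2
G(11) = mex{2,2,1} = 0
G(12) = mex{0,3,2} = 1
G(13) = mex{1,2,3} = 0
G(14) = mex{0,3,2} = 1
G(15) = mex{1,2,3} = 0
G(16) = mex{0,0,2} = 1
G(17) = mex{1,1,0} = 2
G(18) = mex{2,0,1} = 3
G(19) = mex{3,1,0} = 2

2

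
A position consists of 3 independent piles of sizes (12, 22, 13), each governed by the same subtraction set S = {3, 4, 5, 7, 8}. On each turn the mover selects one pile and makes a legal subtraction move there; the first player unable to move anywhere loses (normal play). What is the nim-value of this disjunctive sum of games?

0

All piles use S = {3, 4, 5, 7, 8}:
n :  0  1  2  3  4  5  6  7  8  9 10 11 12 13 14 15 16 17 18 19 20 21 22
G :  0  0  0  1  1  1  2  2  2  3  3  0  0  0  1  1  1  2  2  2  3  3  0
Pile A: G(12) = 0.
Pile B: G(22) = 0.
Pile C: G(13) = 0.
Combined Grundy value = 0 ⊕ 0 ⊕ 0 = 0.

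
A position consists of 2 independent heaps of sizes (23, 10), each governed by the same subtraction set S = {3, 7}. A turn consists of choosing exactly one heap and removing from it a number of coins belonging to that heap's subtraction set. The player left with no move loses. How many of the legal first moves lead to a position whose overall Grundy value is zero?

All heaps use S = {3, 7}:
G(0) = 0
G(1) = mex{} = 0
G(2) = mex{} = 0
G(3) = mex{0} = 1
G(4) = mex{0} = 1
G(5) = mex{0} = 1
G(6) = mex{1} = 0
G(7) = mex{1,0} = 2
G(8) = mex{1,0} = 2
G(9) = mex{0,0} = 1
G(10) = mex{2,1} = 0
G(11) = mex{2,1} = 0
G(12) = mex{1,1} = 0
G(13) = mex{0,0} = 1
G(14) = mex{0,2} = 1
G(15) = mex{0,2} = 1
G(16) = mex{1,1} = 0
G(17) = mex{1,0} = 2
G(18) = mex{1,0} = 2
G(19) = mex{0,0} = 1
G(20) = mex{2,1} = 0
G(21) = mex{2,1} = 0
G(22) = mex{1,1} = 0
G(23) = mex{0,0} = 1
Heap A: G(23) = 1.
Heap B: G(10) = 0.
Combined Grundy value = 1 ⊕ 0 = 1.
A winning move leaves total XOR = 0, i.e. changes one component's Grundy value g to g ⊕ X where X is the current total.
Heap A: need g' = 1⊕1 = 0. Options: 23−3→G=0, 23−7→G=0. Hits: 2.
Heap B: need g' = 0⊕1 = 1. Options: 10−3→G=2, 10−7→G=1. Hits: 1.

3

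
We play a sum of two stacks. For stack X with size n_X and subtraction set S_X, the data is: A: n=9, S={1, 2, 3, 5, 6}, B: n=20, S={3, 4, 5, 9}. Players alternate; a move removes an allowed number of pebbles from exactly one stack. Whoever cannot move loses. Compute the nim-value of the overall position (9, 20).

Stack A, S = {1, 2, 3, 5, 6}:
G(0) = 0
G(1) = mex{0} = 1
G(2) = mex{1,0} = 2
G(3) = mex{2,1,0} = 3
G(4) = mex{3,2,1} = 0
G(5) = mex{0,3,2,0} = 1
G(6) = mex{1,0,3,1,0} = 2
G(7) = mex{2,1,0,2,1} = 3
G(8) = mex{3,2,1,3,2} = 0
G(9) = mex{0,3,2,0,3} = 1
G_A(9) = 1.
Stack B, S = {3, 4, 5, 9}:
G(0) = 0
G(1) = mex{} = 0
G(2) = mex{} = 0
G(3) = mex{0} = 1
G(4) = mex{0,0} = 1
G(5) = mex{0,0,0} = 1
G(6) = mex{1,0,0} = 2
G(7) = mex{1,1,0} = 2
G(8) = mex{1,1,1} = 0
G(9) = mex{2,1,1,0} = 3
G(10) = mex{2,2,1,0} = 3
G(11) = mex{0,2,2,0} = 1
G(12) = mex{3,0,2,1} = 4
G(13) = mex{3,3,0,1} = 2
G(14) = mex{1,3,3,1} = 0
G(15) = mex{4,1,3,2} = 0
G(16) = mex{2,4,1,2} = 0
G(17) = mex{0,2,4,0} = 1
G(18) = mex{0,0,2,3} = 1
G(19) = mex{0,0,0,3} = 1
G(20) = mex{1,0,0,1} = 2
G_B(20) = 2.
Combined Grundy value = 1 ⊕ 2 = 3.

3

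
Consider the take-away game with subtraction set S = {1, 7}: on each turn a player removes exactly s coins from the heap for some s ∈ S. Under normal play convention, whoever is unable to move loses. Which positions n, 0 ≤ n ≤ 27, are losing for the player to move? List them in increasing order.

0, 2, 4, 6, 8, 10, 12, 14, 16, 18, 20, 22, 24, 26

n :  0  1  2  3  4  5  6  7  8  9 10 11 12 13 14 15 16 17 18 19 20 21 22 23 24 25 26 27
G :  0  1  0  1  0  1  0  1  0  1  0  1  0  1  0  1  0  1  0  1  0  1  0  1  0  1  0  1
P-positions are exactly the n with G(n) = 0.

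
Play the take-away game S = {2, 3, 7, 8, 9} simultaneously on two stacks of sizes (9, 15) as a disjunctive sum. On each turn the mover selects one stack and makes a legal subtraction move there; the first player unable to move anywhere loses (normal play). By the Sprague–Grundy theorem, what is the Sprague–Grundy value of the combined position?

0

All stacks use S = {2, 3, 7, 8, 9}:
G(0) = 0
G(1) = mex{} = 0
G(2) = mex{0} = 1
G(3) = mex{0,0} = 1
G(4) = mex{1,0} = 2
G(5) = mex{1,1} = 0
G(6) = mex{2,1} = 0
G(7) = mex{0,2,0} = 1
G(8) = mex{0,0,0,0} = 1
G(9) = mex{1,0,1,0,0} = 2
G(10) = mex{1,1,1,1,0} = 2
G(11) = mex{2,1,2,1,1} = 0
G(12) = mex{2,2,0,2,1} = 3
G(13) = mex{0,2,0,0,2} = 1
G(14) = mex{3,0,1,0,0} = 2
G(15) = mex{1,3,1,1,0} = 2
Stack A: G(9) = 2.
Stack B: G(15) = 2.
Combined Grundy value = 2 ⊕ 2 = 0.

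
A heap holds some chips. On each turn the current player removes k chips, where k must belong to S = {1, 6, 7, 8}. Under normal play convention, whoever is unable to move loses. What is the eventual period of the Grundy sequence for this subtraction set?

13

n :  0  1  2  3  4  5  6  7  8  9 10 11 12 13 14 15 16 17 18 19 20 21 22 23 24 25 26 27
G :  0  1  0  1  0  1  2  3  2  3  2  3  4  0  1  0  1  0  1  2  3  2  3  2  3  4  0  1
G(n+13) = G(n) holds for n = 0,…,7 (a full window of length max(S) = 8), so the sequence is purely periodic with period 13.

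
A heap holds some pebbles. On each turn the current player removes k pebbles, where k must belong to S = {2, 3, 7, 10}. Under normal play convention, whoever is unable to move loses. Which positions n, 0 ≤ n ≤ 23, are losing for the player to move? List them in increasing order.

n :  0  1  2  3  4  5  6  7  8  9 10 11 12 13 14 15 16 17 18 19 20 21 22 23
G :  0  0  1  1  2  0  0  1  1  2  2  3  3  4  0  2  1  3  0  0  1  1  4  0
P-positions are exactly the n with G(n) = 0.

0, 1, 5, 6, 14, 18, 19, 23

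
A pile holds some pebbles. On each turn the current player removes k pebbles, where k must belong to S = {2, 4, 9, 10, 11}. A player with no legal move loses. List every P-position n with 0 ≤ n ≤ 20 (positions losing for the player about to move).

G(0) = 0
G(1) = mex{} = 0
G(2) = mex{0} = 1
G(3) = mex{0} = 1
G(4) = mex{1,0} = 2
G(5) = mex{1,0} = 2
G(6) = mex{2,1} = 0
G(7) = mex{2,1} = 0
G(8) = mex{0,2} = 1
G(9) = mex{0,2,0} = 1
G(10) = mex{1,0,0,0} = 2
G(11) = mex{1,0,1,0,0} = 2
G(12) = mex{2,1,1,1,0} = 3
G(13) = mex{2,1,2,1,1} = 0
G(14) = mex{3,2,2,2,1} = 0
G(15) = mex{0,2,0,2,2} = 1
G(16) = mex{0,3,0,0,2} = 1
G(17) = mex{1,0,1,0,0} = 2
G(18) = mex{1,0,1,1,0} = 2
G(19) = mex{2,1,2,1,1} = 0
G(20) = mex{2,1,2,2,1} = 0
P-positions are exactly the n with G(n) = 0.

0, 1, 6, 7, 13, 14, 19, 20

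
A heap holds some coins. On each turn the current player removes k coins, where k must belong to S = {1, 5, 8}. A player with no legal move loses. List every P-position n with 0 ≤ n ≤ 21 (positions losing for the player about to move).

n :  0  1  2  3  4  5  6  7  8  9 10 11 12 13 14 15 16 17 18 19 20 21
G :  0  1  0  1  0  1  0  1  2  3  2  3  2  0  1  0  1  0  1  0  1  2
P-positions are exactly the n with G(n) = 0.

0, 2, 4, 6, 13, 15, 17, 19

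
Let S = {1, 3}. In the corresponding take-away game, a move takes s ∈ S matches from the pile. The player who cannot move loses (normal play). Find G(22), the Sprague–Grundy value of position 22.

0

G(0) = 0
G(1) = mex{0} = 1
G(2) = mex{1} = 0
G(3) = mex{0,0} = 1
G(4) = mex{1,1} = 0
G(5) = mex{0,0} = 1
G(6) = mex{1,1} = 0
G(7) = mex{0,0} = 1
G(8) = mex{1,1} = 0
G(9) = mex{0,0} = 1
G(10) = mex{1,1} = 0
G(11) = mex{0,0} = 1
G(12) = mex{1,1} = 0
G(13) = mex{0,0} = 1
G(14) = mex{1,1} = 0
G(15) = mex{0,0} = 1
G(16) = mex{1,1} = 0
G(17) = mex{0,0} = 1
G(18) = mex{1,1} = 0
G(19) = mex{0,0} = 1
G(20) = mex{1,1} = 0
G(21) = mex{0,0} = 1
G(22) = mex{1,1} = 0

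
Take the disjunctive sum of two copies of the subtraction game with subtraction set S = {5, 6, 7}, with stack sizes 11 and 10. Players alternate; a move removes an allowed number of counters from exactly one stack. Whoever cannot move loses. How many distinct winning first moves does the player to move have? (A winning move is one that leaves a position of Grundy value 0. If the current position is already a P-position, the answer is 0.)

All stacks use S = {5, 6, 7}:
G(0) = 0
G(1) = mex{} = 0
G(2) = mex{} = 0
G(3) = mex{} = 0
G(4) = mex{} = 0
G(5) = mex{0} = 1
G(6) = mex{0,0} = 1
G(7) = mex{0,0,0} = 1
G(8) = mex{0,0,0} = 1
G(9) = mex{0,0,0} = 1
G(10) = mex{1,0,0} = 2
G(11) = mex{1,1,0} = 2
Stack A: G(11) = 2.
Stack B: G(10) = 2.
Combined Grundy value = 2 ⊕ 2 = 0.
A winning move leaves total XOR = 0, i.e. changes one component's Grundy value g to g ⊕ X where X is the current total.
Stack A: target g' = 2⊕0 = 2, but every legal move changes the Grundy value (mex property), so 0 moves.
Stack B: target g' = 2⊕0 = 2, but every legal move changes the Grundy value (mex property), so 0 moves.

0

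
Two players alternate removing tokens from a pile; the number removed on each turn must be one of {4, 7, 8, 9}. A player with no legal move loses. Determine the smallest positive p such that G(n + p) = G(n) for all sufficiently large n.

13

n :  0  1  2  3  4  5  6  7  8  9 10 11 12 13 14 15 16 17 18 19 20 21 22 23 24 25 26 27
G :  0  0  0  0  1  1  1  1  2  2  2  2  3  0  0  0  0  1  1  1  1  2  2  2  2  3  0  0
G(n+13) = G(n) holds for n = 0,…,8 (a full window of length max(S) = 9), so the sequence is purely periodic with period 13.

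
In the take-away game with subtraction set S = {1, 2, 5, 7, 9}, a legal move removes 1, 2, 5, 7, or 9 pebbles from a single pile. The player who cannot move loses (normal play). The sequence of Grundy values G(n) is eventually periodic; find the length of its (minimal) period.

14

n :  0  1  2  3  4  5  6  7  8  9 10 11 12 13 14 15 16 17 18 19 20 21 22 23 24 25 26 27 28 29
G :  0  1  2  0  1  2  0  1  2  3  4  5  3  4  0  1  2  0  1  2  0  1  2  3  4  5  3  4  0  1
G(n+14) = G(n) holds for n = 0,…,8 (a full window of length max(S) = 9), so the sequence is purely periodic with period 14.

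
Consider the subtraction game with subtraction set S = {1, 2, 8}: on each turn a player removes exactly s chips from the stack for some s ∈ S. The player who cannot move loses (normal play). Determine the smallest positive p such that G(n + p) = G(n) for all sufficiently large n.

3

G(0) = 0
G(1) = mex{0} = 1
G(2) = mex{1,0} = 2
G(3) = mex{2,1} = 0
G(4) = mex{0,2} = 1
G(5) = mex{1,0} = 2
G(6) = mex{2,1} = 0
G(7) = mex{0,2} = 1
G(8) = mex{1,0,0} = 2
G(9) = mex{2,1,1} = 0
G(10) = mex{0,2,2} = 1
G(11) = mex{1,0,0} = 2
G(12) = mex{2,1,1} = 0
G(13) = mex{0,2,2} = 1
G(14) = mex{1,0,0} = 2
G(n+3) = G(n) holds for n = 0,…,7 (a full window of length max(S) = 8), so the sequence is purely periodic with period 3.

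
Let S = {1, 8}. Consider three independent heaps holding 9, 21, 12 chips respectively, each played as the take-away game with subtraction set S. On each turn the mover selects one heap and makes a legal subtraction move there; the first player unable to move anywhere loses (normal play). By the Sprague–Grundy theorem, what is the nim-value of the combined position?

All heaps use S = {1, 8}:
n :  0  1  2  3  4  5  6  7  8  9 10 11 12 13 14 15 16 17 18 19 20 21
G :  0  1  0  1  0  1  0  1  2  0  1  0  1  0  1  0  1  2  0  1  0  1
Heap A: G(9) = 0.
Heap B: G(21) = 1.
Heap C: G(12) = 1.
Combined Grundy value = 0 ⊕ 1 ⊕ 1 = 0.

0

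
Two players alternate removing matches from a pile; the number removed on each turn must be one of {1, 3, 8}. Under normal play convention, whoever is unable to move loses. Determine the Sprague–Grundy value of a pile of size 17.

n :  0  1  2  3  4  5  6  7  8  9 10 11 12 13 14 15 16 17
G :  0  1  0  1  0  1  0  1  2  3  2  0  1  0  1  0  1  0

0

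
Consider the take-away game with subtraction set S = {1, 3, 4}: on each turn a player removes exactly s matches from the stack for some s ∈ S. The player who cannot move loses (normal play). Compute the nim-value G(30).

n :  0  1  2  3  4  5  6  7  8  9 10 11 12 13 14 15 16 17 18 19 20 21 22 23 24 25 26 27 28 29 30
G :  0  1  0  1  2  3  2  0  1  0  1  2  3  2  0  1  0  1  2  3  2  0  1  0  1  2  3  2  0  1  0

0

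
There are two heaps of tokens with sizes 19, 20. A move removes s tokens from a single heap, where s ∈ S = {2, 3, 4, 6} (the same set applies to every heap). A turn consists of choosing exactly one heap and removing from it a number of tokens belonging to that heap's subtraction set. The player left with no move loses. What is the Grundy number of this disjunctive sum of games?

All heaps use S = {2, 3, 4, 6}:
G(0) = 0
G(1) = mex{} = 0
G(2) = mex{0} = 1
G(3) = mex{0,0} = 1
G(4) = mex{1,0,0} = 2
G(5) = mex{1,1,0} = 2
G(6) = mex{2,1,1,0} = 3
G(7) = mex{2,2,1,0} = 3
G(8) = mex{3,2,2,1} = 0
G(9) = mex{3,3,2,1} = 0
G(10) = mex{0,3,3,2} = 1
G(11) = mex{0,0,3,2} = 1
G(12) = mex{1,0,0,3} = 2
G(13) = mex{1,1,0,3} = 2
G(14) = mex{2,1,1,0} = 3
G(15) = mex{2,2,1,0} = 3
G(16) = mex{3,2,2,1} = 0
G(17) = mex{3,3,2,1} = 0
G(18) = mex{0,3,3,2} = 1
G(19) = mex{0,0,3,2} = 1
G(20) = mex{1,0,0,3} = 2
Heap A: G(19) = 1.
Heap B: G(20) = 2.
Combined Grundy value = 1 ⊕ 2 = 3.

3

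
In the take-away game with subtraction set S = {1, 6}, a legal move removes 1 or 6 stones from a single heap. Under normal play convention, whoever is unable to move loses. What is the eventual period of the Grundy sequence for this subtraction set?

G(0) = 0
G(1) = mex{0} = 1
G(2) = mex{1} = 0
G(3) = mex{0} = 1
G(4) = mex{1} = 0
G(5) = mex{0} = 1
G(6) = mex{1,0} = 2
G(7) = mex{2,1} = 0
G(8) = mex{0,0} = 1
G(9) = mex{1,1} = 0
G(10) = mex{0,0} = 1
G(11) = mex{1,1} = 0
G(12) = mex{0,2} = 1
G(13) = mex{1,0} = 2
G(14) = mex{2,1} = 0
G(15) = mex{0,0} = 1
G(n+7) = G(n) holds for n = 0,…,5 (a full window of length max(S) = 6), so the sequence is purely periodic with period 7.

7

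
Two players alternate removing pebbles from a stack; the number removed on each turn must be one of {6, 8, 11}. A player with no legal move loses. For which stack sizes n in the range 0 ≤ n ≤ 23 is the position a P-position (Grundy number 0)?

G(0) = 0
G(1) = mex{} = 0
G(2) = mex{} = 0
G(3) = mex{} = 0
G(4) = mex{} = 0
G(5) = mex{} = 0
G(6) = mex{0} = 1
G(7) = mex{0} = 1
G(8) = mex{0,0} = 1
G(9) = mex{0,0} = 1
G(10) = mex{0,0} = 1
G(11) = mex{0,0,0} = 1
G(12) = mex{1,0,0} = 2
G(13) = mex{1,0,0} = 2
G(14) = mex{1,1,0} = 2
G(15) = mex{1,1,0} = 2
G(16) = mex{1,1,0} = 2
G(17) = mex{1,1,1} = 0
G(18) = mex{2,1,1} = 0
G(19) = mex{2,1,1} = 0
G(20) = mex{2,2,1} = 0
G(21) = mex{2,2,1} = 0
G(22) = mex{2,2,1} = 0
G(23) = mex{0,2,2} = 1
P-positions are exactly the n with G(n) = 0.

0, 1, 2, 3, 4, 5, 17, 18, 19, 20, 21, 22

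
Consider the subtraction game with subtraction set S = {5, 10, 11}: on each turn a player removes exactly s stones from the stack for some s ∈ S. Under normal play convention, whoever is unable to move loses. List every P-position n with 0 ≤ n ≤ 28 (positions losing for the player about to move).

G(0) = 0
G(1) = mex{} = 0
G(2) = mex{} = 0
G(3) = mex{} = 0
G(4) = mex{} = 0
G(5) = mex{0} = 1
G(6) = mex{0} = 1
G(7) = mex{0} = 1
G(8) = mex{0} = 1
G(9) = mex{0} = 1
G(10) = mex{1,0} = 2
G(11) = mex{1,0,0} = 2
G(12) = mex{1,0,0} = 2
G(13) = mex{1,0,0} = 2
G(14) = mex{1,0,0} = 2
G(15) = mex{2,1,0} = 3
G(16) = mex{2,1,1} = 0
G(17) = mex{2,1,1} = 0
G(18) = mex{2,1,1} = 0
G(19) = mex{2,1,1} = 0
G(20) = mex{3,2,1} = 0
G(21) = mex{0,2,2} = 1
G(22) = mex{0,2,2} = 1
G(23) = mex{0,2,2} = 1
G(24) = mex{0,2,2} = 1
G(25) = mex{0,3,2} = 1
G(26) = mex{1,0,3} = 2
G(27) = mex{1,0,0} = 2
G(28) = mex{1,0,0} = 2
P-positions are exactly the n with G(n) = 0.

0, 1, 2, 3, 4, 16, 17, 18, 19, 20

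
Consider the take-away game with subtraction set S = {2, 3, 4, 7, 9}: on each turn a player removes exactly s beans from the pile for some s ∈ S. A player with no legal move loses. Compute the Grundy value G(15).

2

G(0) = 0
G(1) = mex{} = 0
G(2) = mex{0} = 1
G(3) = mex{0,0} = 1
G(4) = mex{1,0,0} = 2
G(5) = mex{1,1,0} = 2
G(6) = mex{2,1,1} = 0
G(7) = mex{2,2,1,0} = 3
G(8) = mex{0,2,2,0} = 1
G(9) = mex{3,0,2,1,0} = 4
G(10) = mex{1,3,0,1,0} = 2
G(11) = mex{4,1,3,2,1} = 0
G(12) = mex{2,4,1,2,1} = 0
G(13) = mex{0,2,4,0,2} = 1
G(14) = mex{0,0,2,3,2} = 1
G(15) = mex{1,0,0,1,0} = 2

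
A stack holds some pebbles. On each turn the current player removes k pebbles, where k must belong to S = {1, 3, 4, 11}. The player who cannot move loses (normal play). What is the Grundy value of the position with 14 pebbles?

n :  0  1  2  3  4  5  6  7  8  9 10 11 12 13 14
G :  0  1  0  1  2  3  2  0  1  0  1  2  3  2  0

0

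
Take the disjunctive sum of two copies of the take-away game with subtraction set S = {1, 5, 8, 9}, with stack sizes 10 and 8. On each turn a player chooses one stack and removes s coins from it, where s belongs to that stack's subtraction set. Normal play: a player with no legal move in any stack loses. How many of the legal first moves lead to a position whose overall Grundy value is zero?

0

All stacks use S = {1, 5, 8, 9}:
G(0) = 0
G(1) = mex{0} = 1
G(2) = mex{1} = 0
G(3) = mex{0} = 1
G(4) = mex{1} = 0
G(5) = mex{0,0} = 1
G(6) = mex{1,1} = 0
G(7) = mex{0,0} = 1
G(8) = mex{1,1,0} = 2
G(9) = mex{2,0,1,0} = 3
G(10) = mex{3,1,0,1} = 2
Stack A: G(10) = 2.
Stack B: G(8) = 2.
Combined Grundy value = 2 ⊕ 2 = 0.
A winning move leaves total XOR = 0, i.e. changes one component's Grundy value g to g ⊕ X where X is the current total.
Stack A: target g' = 2⊕0 = 2, but every legal move changes the Grundy value (mex property), so 0 moves.
Stack B: target g' = 2⊕0 = 2, but every legal move changes the Grundy value (mex property), so 0 moves.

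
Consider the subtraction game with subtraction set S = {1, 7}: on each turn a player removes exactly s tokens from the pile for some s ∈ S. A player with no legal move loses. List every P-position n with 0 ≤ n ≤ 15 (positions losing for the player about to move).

0, 2, 4, 6, 8, 10, 12, 14

n :  0  1  2  3  4  5  6  7  8  9 10 11 12 13 14 15
G :  0  1  0  1  0  1  0  1  0  1  0  1  0  1  0  1
P-positions are exactly the n with G(n) = 0.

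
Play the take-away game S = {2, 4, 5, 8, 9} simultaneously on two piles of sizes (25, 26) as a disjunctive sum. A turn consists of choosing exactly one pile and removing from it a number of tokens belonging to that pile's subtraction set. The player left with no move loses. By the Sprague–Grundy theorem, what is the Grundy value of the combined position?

3

All piles use S = {2, 4, 5, 8, 9}:
n :  0  1  2  3  4  5  6  7  8  9 10 11 12 13 14 15 16 17 18 19 20 21 22 23 24 25 26
G :  0  0  1  1  2  2  3  0  4  1  5  2  3  0  0  1  1  2  2  3  0  4  1  5  2  3  0
Pile A: G(25) = 3.
Pile B: G(26) = 0.
Combined Grundy value = 3 ⊕ 0 = 3.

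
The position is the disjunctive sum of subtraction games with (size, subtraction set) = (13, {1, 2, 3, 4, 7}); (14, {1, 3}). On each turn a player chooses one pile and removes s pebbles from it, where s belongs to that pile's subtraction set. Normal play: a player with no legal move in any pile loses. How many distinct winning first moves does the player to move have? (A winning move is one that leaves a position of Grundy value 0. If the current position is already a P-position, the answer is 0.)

Pile A, S = {1, 2, 3, 4, 7}:
G(0) = 0
G(1) = mex{0} = 1
G(2) = mex{1,0} = 2
G(3) = mex{2,1,0} = 3
G(4) = mex{3,2,1,0} = 4
G(5) = mex{4,3,2,1} = 0
G(6) = mex{0,4,3,2} = 1
G(7) = mex{1,0,4,3,0} = 2
G(8) = mex{2,1,0,4,1} = 3
G(9) = mex{3,2,1,0,2} = 4
G(10) = mex{4,3,2,1,3} = 0
G(11) = mex{0,4,3,2,4} = 1
G(12) = mex{1,0,4,3,0} = 2
G(13) = mex{2,1,0,4,1} = 3
G_A(13) = 3.
Pile B, S = {1, 3}:
n :  0  1  2  3  4  5  6  7  8  9 10 11 12 13 14
G :  0  1  0  1  0  1  0  1  0  1  0  1  0  1  0
G_B(14) = 0.
Combined Grundy value = 3 ⊕ 0 = 3.
A winning move leaves total XOR = 0, i.e. changes one component's Grundy value g to g ⊕ X where X is the current total.
Pile A: need g' = 3⊕3 = 0. Options: 13−1→G=2, 13−2→G=1, 13−3→G=0, 13−4→G=4, 13−7→G=1. Hits: 1.
Pile B: need g' = 0⊕3 = 3. Options: 14−1→G=1, 14−3→G=1. Hits: 0.

1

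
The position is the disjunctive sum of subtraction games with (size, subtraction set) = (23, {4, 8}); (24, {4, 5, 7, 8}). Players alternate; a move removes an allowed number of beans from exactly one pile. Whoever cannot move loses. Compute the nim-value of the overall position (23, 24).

Pile A, S = {4, 8}:
G(0) = 0
G(1) = mex{} = 0
G(2) = mex{} = 0
G(3) = mex{} = 0
G(4) = mex{0} = 1
G(5) = mex{0} = 1
G(6) = mex{0} = 1
G(7) = mex{0} = 1
G(8) = mex{1,0} = 2
G(9) = mex{1,0} = 2
G(10) = mex{1,0} = 2
G(11) = mex{1,0} = 2
G(12) = mex{2,1} = 0
G(13) = mex{2,1} = 0
G(14) = mex{2,1} = 0
G(15) = mex{2,1} = 0
G(16) = mex{0,2} = 1
G(17) = mex{0,2} = 1
G(18) = mex{0,2} = 1
G(19) = mex{0,2} = 1
G(20) = mex{1,0} = 2
G(21) = mex{1,0} = 2
G(22) = mex{1,0} = 2
G(23) = mex{1,0} = 2
G_A(23) = 2.
Pile B, S = {4, 5, 7, 8}:
G(0) = 0
G(1) = mex{} = 0
G(2) = mex{} = 0
G(3) = mex{} = 0
G(4) = mex{0} = 1
G(5) = mex{0,0} = 1
G(6) = mex{0,0} = 1
G(7) = mex{0,0,0} = 1
G(8) = mex{1,0,0,0} = 2
G(9) = mex{1,1,0,0} = 2
G(10) = mex{1,1,0,0} = 2
G(11) = mex{1,1,1,0} = 2
G(12) = mex{2,1,1,1} = 0
G(13) = mex{2,2,1,1} = 0
G(14) = mex{2,2,1,1} = 0
G(15) = mex{2,2,2,1} = 0
G(16) = mex{0,2,2,2} = 1
G(17) = mex{0,0,2,2} = 1
G(18) = mex{0,0,2,2} = 1
G(19) = mex{0,0,0,2} = 1
G(20) = mex{1,0,0,0} = 2
G(21) = mex{1,1,0,0} = 2
G(22) = mex{1,1,0,0} = 2
G(23) = mex{1,1,1,0} = 2
G(24) = mex{2,1,1,1} = 0
G_B(24) = 0.
Combined Grundy value = 2 ⊕ 0 = 2.

2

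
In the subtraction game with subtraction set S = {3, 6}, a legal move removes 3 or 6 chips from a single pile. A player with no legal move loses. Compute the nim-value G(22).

n :  0  1  2  3  4  5  6  7  8  9 10 11 12 13 14 15 16 17 18 19 20 21 22
G :  0  0  0  1  1  1  2  2  2  0  0  0  1  1  1  2  2  2  0  0  0  1  1

1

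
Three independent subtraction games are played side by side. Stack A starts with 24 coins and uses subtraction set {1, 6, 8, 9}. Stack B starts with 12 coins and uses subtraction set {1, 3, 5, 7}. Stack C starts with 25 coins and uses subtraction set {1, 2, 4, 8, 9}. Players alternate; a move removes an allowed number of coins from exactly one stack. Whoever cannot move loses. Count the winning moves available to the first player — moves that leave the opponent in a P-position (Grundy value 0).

1

Stack A, S = {1, 6, 8, 9}:
G(0) = 0
G(1) = mex{0} = 1
G(2) = mex{1} = 0
G(3) = mex{0} = 1
G(4) = mex{1} = 0
G(5) = mex{0} = 1
G(6) = mex{1,0} = 2
G(7) = mex{2,1} = 0
G(8) = mex{0,0,0} = 1
G(9) = mex{1,1,1,0} = 2
G(10) = mex{2,0,0,1} = 3
G(11) = mex{3,1,1,0} = 2
G(12) = mex{2,2,0,1} = 3
G(13) = mex{3,0,1,0} = 2
G(14) = mex{2,1,2,1} = 0
G(15) = mex{0,2,0,2} = 1
G(16) = mex{1,3,1,0} = 2
G(17) = mex{2,2,2,1} = 0
G(18) = mex{0,3,3,2} = 1
G(19) = mex{1,2,2,3} = 0
G(20) = mex{0,0,3,2} = 1
G(21) = mex{1,1,2,3} = 0
G(22) = mex{0,2,0,2} = 1
G(23) = mex{1,0,1,0} = 2
G(24) = mex{2,1,2,1} = 0
G_A(24) = 0.
Stack B, S = {1, 3, 5, 7}:
n :  0  1  2  3  4  5  6  7  8  9 10 11 12
G :  0  1  0  1  0  1  0  1  0  1  0  1  0
G_B(12) = 0.
Stack C, S = {1, 2, 4, 8, 9}:
G(0) = 0
G(1) = mex{0} = 1
G(2) = mex{1,0} = 2
G(3) = mex{2,1} = 0
G(4) = mex{0,2,0} = 1
G(5) = mex{1,0,1} = 2
G(6) = mex{2,1,2} = 0
G(7) = mex{0,2,0} = 1
G(8) = mex{1,0,1,0} = 2
G(9) = mex{2,1,2,1,0} = 3
G(10) = mex{3,2,0,2,1} = 4
G(11) = mex{4,3,1,0,2} = 5
G(12) = mex{5,4,2,1,0} = 3
G(13) = mex{3,5,3,2,1} = 0
G(14) = mex{0,3,4,0,2} = 1
G(15) = mex{1,0,5,1,0} = 2
G(16) = mex{2,1,3,2,1} = 0
G(17) = mex{0,2,0,3,2} = 1
G(18) = mex{1,0,1,4,3} = 2
G(19) = mex{2,1,2,5,4} = 0
G(20) = mex{0,2,0,3,5} = 1
G(21) = mex{1,0,1,0,3} = 2
G(22) = mex{2,1,2,1,0} = 3
G(23) = mex{3,2,0,2,1} = 4
G(24) = mex{4,3,1,0,2} = 5
G(25) = mex{5,4,2,1,0} = 3
G_C(25) = 3.
Combined Grundy value = 0 ⊕ 0 ⊕ 3 = 3.
A winning move leaves total XOR = 0, i.e. changes one component's Grundy value g to g ⊕ X where X is the current total.
Stack A: need g' = 0⊕3 = 3. Options: 24−1→G=2, 24−6→G=1, 24−8→G=2, 24−9→G=1. Hits: 0.
Stack B: need g' = 0⊕3 = 3. Options: 12−1→G=1, 12−3→G=1, 12−5→G=1, 12−7→G=1. Hits: 0.
Stack C: need g' = 3⊕3 = 0. Options: 25−1→G=5, 25−2→G=4, 25−4→G=2, 25−8→G=1, 25−9→G=0. Hits: 1.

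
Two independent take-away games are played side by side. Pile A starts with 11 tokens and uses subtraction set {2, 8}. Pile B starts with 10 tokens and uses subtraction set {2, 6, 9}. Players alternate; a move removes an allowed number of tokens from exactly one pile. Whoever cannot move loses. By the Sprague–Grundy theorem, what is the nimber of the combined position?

1

Pile A, S = {2, 8}:
n :  0  1  2  3  4  5  6  7  8  9 10 11
G :  0  0  1  1  0  0  1  1  2  2  0  0
G_A(11) = 0.
Pile B, S = {2, 6, 9}:
n :  0  1  2  3  4  5  6  7  8  9 10
G :  0  0  1  1  0  0  1  1  0  2  1
G_B(10) = 1.
Combined Grundy value = 0 ⊕ 1 = 1.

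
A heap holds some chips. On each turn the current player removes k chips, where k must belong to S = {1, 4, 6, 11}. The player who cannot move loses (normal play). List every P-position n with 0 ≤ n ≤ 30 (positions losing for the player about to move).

0, 2, 5, 7, 10, 12, 15, 17, 20, 22, 25, 27, 30

n :  0  1  2  3  4  5  6  7  8  9 10 11 12 13 14 15 16 17 18 19 20 21 22 23 24 25 26 27 28 29 30
G :  0  1  0  1  2  0  1  0  1  2  0  1  0  1  2  0  1  0  1  2  0  1  0  1  2  0  1  0  1  2  0
P-positions are exactly the n with G(n) = 0.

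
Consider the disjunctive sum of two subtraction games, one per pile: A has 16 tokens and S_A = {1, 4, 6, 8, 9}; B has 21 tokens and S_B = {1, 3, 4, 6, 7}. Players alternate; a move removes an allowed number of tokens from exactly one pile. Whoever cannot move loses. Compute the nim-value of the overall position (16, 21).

Pile A, S = {1, 4, 6, 8, 9}:
n :  0  1  2  3  4  5  6  7  8  9 10 11 12 13 14 15 16
G :  0  1  0  1  2  0  1  0  1  2  3  2  0  1  2  3  2
G_A(16) = 2.
Pile B, S = {1, 3, 4, 6, 7}:
n :  0  1  2  3  4  5  6  7  8  9 10 11 12 13 14 15 16 17 18 19 20 21
G :  0  1  0  1  2  3  2  3  4  5  0  1  0  1  2  3  2  3  4  5  0  1
G_B(21) = 1.
Combined Grundy value = 2 ⊕ 1 = 3.

3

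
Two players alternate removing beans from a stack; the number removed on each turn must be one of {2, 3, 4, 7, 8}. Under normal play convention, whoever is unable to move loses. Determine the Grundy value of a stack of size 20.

4

G(0) = 0
G(1) = mex{} = 0
G(2) = mex{0} = 1
G(3) = mex{0,0} = 1
G(4) = mex{1,0,0} = 2
G(5) = mex{1,1,0} = 2
G(6) = mex{2,1,1} = 0
G(7) = mex{2,2,1,0} = 3
G(8) = mex{0,2,2,0,0} = 1
G(9) = mex{3,0,2,1,0} = 4
G(10) = mex{1,3,0,1,1} = 2
G(11) = mex{4,1,3,2,1} = 0
G(12) = mex{2,4,1,2,2} = 0
G(13) = mex{0,2,4,0,2} = 1
G(14) = mex{0,0,2,3,0} = 1
G(15) = mex{1,0,0,1,3} = 2
G(16) = mex{1,1,0,4,1} = 2
G(17) = mex{2,1,1,2,4} = 0
G(18) = mex{2,2,1,0,2} = 3
G(19) = mex{0,2,2,0,0} = 1
G(20) = mex{3,0,2,1,0} = 4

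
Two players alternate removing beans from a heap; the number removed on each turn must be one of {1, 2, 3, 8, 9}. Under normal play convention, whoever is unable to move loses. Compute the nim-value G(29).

n :  0  1  2  3  4  5  6  7  8  9 10 11 12 13 14 15 16 17 18 19 20 21 22 23 24 25 26 27 28 29
G :  0  1  2  3  0  1  2  3  4  5  0  1  2  3  0  1  2  3  4  5  0  1  2  3  0  1  2  3  4  5

5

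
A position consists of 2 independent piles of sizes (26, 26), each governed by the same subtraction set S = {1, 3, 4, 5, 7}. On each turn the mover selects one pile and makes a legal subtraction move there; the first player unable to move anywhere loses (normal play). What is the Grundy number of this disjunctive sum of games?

All piles use S = {1, 3, 4, 5, 7}:
G(0) = 0
G(1) = mex{0} = 1
G(2) = mex{1} = 0
G(3) = mex{0,0} = 1
G(4) = mex{1,1,0} = 2
G(5) = mex{2,0,1,0} = 3
G(6) = mex{3,1,0,1} = 2
G(7) = mex{2,2,1,0,0} = 3
G(8) = mex{3,3,2,1,1} = 0
G(9) = mex{0,2,3,2,0} = 1
G(10) = mex{1,3,2,3,1} = 0
G(11) = mex{0,0,3,2,2} = 1
G(12) = mex{1,1,0,3,3} = 2
G(13) = mex{2,0,1,0,2} = 3
G(14) = mex{3,1,0,1,3} = 2
G(15) = mex{2,2,1,0,0} = 3
G(16) = mex{3,3,2,1,1} = 0
G(17) = mex{0,2,3,2,0} = 1
G(18) = mex{1,3,2,3,1} = 0
G(19) = mex{0,0,3,2,2} = 1
G(20) = mex{1,1,0,3,3} = 2
G(21) = mex{2,0,1,0,2} = 3
G(22) = mex{3,1,0,1,3} = 2
G(23) = mex{2,2,1,0,0} = 3
G(24) = mex{3,3,2,1,1} = 0
G(25) = mex{0,2,3,2,0} = 1
G(26) = mex{1,3,2,3,1} = 0
Pile A: G(26) = 0.
Pile B: G(26) = 0.
Combined Grundy value = 0 ⊕ 0 = 0.

0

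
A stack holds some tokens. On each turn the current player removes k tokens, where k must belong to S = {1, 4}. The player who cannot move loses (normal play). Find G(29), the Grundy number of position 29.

2

G(0) = 0
G(1) = mex{0} = 1
G(2) = mex{1} = 0
G(3) = mex{0} = 1
G(4) = mex{1,0} = 2
G(5) = mex{2,1} = 0
G(6) = mex{0,0} = 1
G(7) = mex{1,1} = 0
G(8) = mex{0,2} = 1
G(9) = mex{1,0} = 2
G(10) = mex{2,1} = 0
G(11) = mex{0,0} = 1
G(12) = mex{1,1} = 0
G(13) = mex{0,2} = 1
G(14) = mex{1,0} = 2
G(15) = mex{2,1} = 0
G(16) = mex{0,0} = 1
G(17) = mex{1,1} = 0
G(18) = mex{0,2} = 1
G(19) = mex{1,0} = 2
G(20) = mex{2,1} = 0
G(21) = mex{0,0} = 1
G(22) = mex{1,1} = 0
G(23) = mex{0,2} = 1
G(24) = mex{1,0} = 2
G(25) = mex{2,1} = 0
G(26) = mex{0,0} = 1
G(27) = mex{1,1} = 0
G(28) = mex{0,2} = 1
G(29) = mex{1,0} = 2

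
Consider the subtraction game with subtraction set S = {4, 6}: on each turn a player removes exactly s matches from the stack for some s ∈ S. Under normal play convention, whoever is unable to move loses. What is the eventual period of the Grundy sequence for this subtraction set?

G(0) = 0
G(1) = mex{} = 0
G(2) = mex{} = 0
G(3) = mex{} = 0
G(4) = mex{0} = 1
G(5) = mex{0} = 1
G(6) = mex{0,0} = 1
G(7) = mex{0,0} = 1
G(8) = mex{1,0} = 2
G(9) = mex{1,0} = 2
G(10) = mex{1,1} = 0
G(11) = mex{1,1} = 0
G(12) = mex{2,1} = 0
G(13) = mex{2,1} = 0
G(14) = mex{0,2} = 1
G(15) = mex{0,2} = 1
G(16) = mex{0,0} = 1
G(17) = mex{0,0} = 1
G(18) = mex{1,0} = 2
G(19) = mex{1,0} = 2
G(20) = mex{1,1} = 0
G(21) = mex{1,1} = 0
G(n+10) = G(n) holds for n = 0,…,5 (a full window of length max(S) = 6), so the sequence is purely periodic with period 10.

10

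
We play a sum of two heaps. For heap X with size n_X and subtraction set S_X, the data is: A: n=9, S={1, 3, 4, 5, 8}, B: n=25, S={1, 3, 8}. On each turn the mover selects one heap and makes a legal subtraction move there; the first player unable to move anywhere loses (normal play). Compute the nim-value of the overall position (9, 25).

Heap A, S = {1, 3, 4, 5, 8}:
G(0) = 0
G(1) = mex{0} = 1
G(2) = mex{1} = 0
G(3) = mex{0,0} = 1
G(4) = mex{1,1,0} = 2
G(5) = mex{2,0,1,0} = 3
G(6) = mex{3,1,0,1} = 2
G(7) = mex{2,2,1,0} = 3
G(8) = mex{3,3,2,1,0} = 4
G(9) = mex{4,2,3,2,1} = 0
G_A(9) = 0.
Heap B, S = {1, 3, 8}:
n :  0  1  2  3  4  5  6  7  8  9 10 11 12 13 14 15 16 17 18 19 20 21 22 23 24 25
G :  0  1  0  1  0  1  0  1  2  3  2  0  1  0  1  0  1  0  1  2  3  2  0  1  0  1
G_B(25) = 1.
Combined Grundy value = 0 ⊕ 1 = 1.

1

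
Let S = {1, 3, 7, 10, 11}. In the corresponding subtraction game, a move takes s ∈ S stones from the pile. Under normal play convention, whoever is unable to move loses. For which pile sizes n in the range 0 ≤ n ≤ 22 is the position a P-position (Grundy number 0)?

0, 2, 4, 6, 8, 20, 22

n :  0  1  2  3  4  5  6  7  8  9 10 11 12 13 14 15 16 17 18 19 20 21 22
G :  0  1  0  1  0  1  0  1  0  1  2  3  2  3  2  3  2  3  2  3  0  1  0
P-positions are exactly the n with G(n) = 0.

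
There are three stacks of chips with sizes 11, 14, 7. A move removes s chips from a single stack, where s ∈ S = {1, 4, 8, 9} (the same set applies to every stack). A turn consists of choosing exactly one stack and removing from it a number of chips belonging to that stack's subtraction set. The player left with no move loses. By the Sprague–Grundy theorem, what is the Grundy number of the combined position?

All stacks use S = {1, 4, 8, 9}:
n :  0  1  2  3  4  5  6  7  8  9 10 11 12 13 14
G :  0  1  0  1  2  0  1  0  1  2  3  2  0  1  2
Stack A: G(11) = 2.
Stack B: G(14) = 2.
Stack C: G(7) = 0.
Combined Grundy value = 2 ⊕ 2 ⊕ 0 = 0.

0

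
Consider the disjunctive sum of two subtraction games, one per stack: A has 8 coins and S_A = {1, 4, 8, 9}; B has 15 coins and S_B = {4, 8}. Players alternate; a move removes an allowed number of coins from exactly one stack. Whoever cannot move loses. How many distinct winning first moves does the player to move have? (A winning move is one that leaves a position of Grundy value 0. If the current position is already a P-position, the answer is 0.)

Stack A, S = {1, 4, 8, 9}:
n : 0 1 2 3 4 5 6 7 8
G : 0 1 0 1 2 0 1 0 1
G_A(8) = 1.
Stack B, S = {4, 8}:
n :  0  1  2  3  4  5  6  7  8  9 10 11 12 13 14 15
G :  0  0  0  0  1  1  1  1  2  2  2  2  0  0  0  0
G_B(15) = 0.
Combined Grundy value = 1 ⊕ 0 = 1.
A winning move leaves total XOR = 0, i.e. changes one component's Grundy value g to g ⊕ X where X is the current total.
Stack A: need g' = 1⊕1 = 0. Options: 8−1→G=0, 8−4→G=2, 8−8→G=0. Hits: 2.
Stack B: need g' = 0⊕1 = 1. Options: 15−4→G=2, 15−8→G=1. Hits: 1.

3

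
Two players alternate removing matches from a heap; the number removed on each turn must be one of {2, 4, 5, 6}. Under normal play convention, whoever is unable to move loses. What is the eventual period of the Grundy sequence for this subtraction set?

G(0) = 0
G(1) = mex{} = 0
G(2) = mex{0} = 1
G(3) = mex{0} = 1
G(4) = mex{1,0} = 2
G(5) = mex{1,0,0} = 2
G(6) = mex{2,1,0,0} = 3
G(7) = mex{2,1,1,0} = 3
G(8) = mex{3,2,1,1} = 0
G(9) = mex{3,2,2,1} = 0
G(10) = mex{0,3,2,2} = 1
G(11) = mex{0,3,3,2} = 1
G(12) = mex{1,0,3,3} = 2
G(13) = mex{1,0,0,3} = 2
G(14) = mex{2,1,0,0} = 3
G(15) = mex{2,1,1,0} = 3
G(16) = mex{3,2,1,1} = 0
G(17) = mex{3,2,2,1} = 0
G(n+8) = G(n) holds for n = 0,…,5 (a full window of length max(S) = 6), so the sequence is purely periodic with period 8.

8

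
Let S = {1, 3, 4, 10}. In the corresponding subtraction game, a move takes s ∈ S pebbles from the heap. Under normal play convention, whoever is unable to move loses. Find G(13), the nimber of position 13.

G(0) = 0
G(1) = mex{0} = 1
G(2) = mex{1} = 0
G(3) = mex{0,0} = 1
G(4) = mex{1,1,0} = 2
G(5) = mex{2,0,1} = 3
G(6) = mex{3,1,0} = 2
G(7) = mex{2,2,1} = 0
G(8) = mex{0,3,2} = 1
G(9) = mex{1,2,3} = 0
G(10) = mex{0,0,2,0} = 1
G(11) = mex{1,1,0,1} = 2
G(12) = mex{2,0,1,0} = 3
G(13) = mex{3,1,0,1} = 2

2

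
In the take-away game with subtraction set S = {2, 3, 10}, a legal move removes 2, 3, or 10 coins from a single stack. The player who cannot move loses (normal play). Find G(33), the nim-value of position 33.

G(0) = 0
G(1) = mex{} = 0
G(2) = mex{0} = 1
G(3) = mex{0,0} = 1
G(4) = mex{1,0} = 2
G(5) = mex{1,1} = 0
G(6) = mex{2,1} = 0
G(7) = mex{0,2} = 1
G(8) = mex{0,0} = 1
G(9) = mex{1,0} = 2
G(10) = mex{1,1,0} = 2
G(11) = mex{2,1,0} = 3
G(12) = mex{2,2,1} = 0
G(13) = mex{3,2,1} = 0
G(14) = mex{0,3,2} = 1
G(15) = mex{0,0,0} = 1
G(16) = mex{1,0,0} = 2
G(17) = mex{1,1,1} = 0
G(18) = mex{2,1,1} = 0
G(19) = mex{0,2,2} = 1
G(20) = mex{0,0,2} = 1
G(21) = mex{1,0,3} = 2
G(22) = mex{1,1,0} = 2
G(23) = mex{2,1,0} = 3
G(24) = mex{2,2,1} = 0
G(25) = mex{3,2,1} = 0
G(26) = mex{0,3,2} = 1
G(27) = mex{0,0,0} = 1
G(28) = mex{1,0,0} = 2
G(29) = mex{1,1,1} = 0
G(30) = mex{2,1,1} = 0
G(31) = mex{0,2,2} = 1
G(32) = mex{0,0,2} = 1
G(33) = mex{1,0,3} = 2

2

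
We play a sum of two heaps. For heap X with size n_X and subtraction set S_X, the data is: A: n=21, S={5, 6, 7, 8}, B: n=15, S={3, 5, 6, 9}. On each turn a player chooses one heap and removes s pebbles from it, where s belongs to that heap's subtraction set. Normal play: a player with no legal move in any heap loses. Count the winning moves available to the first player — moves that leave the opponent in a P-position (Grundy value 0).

0

Heap A, S = {5, 6, 7, 8}:
G(0) = 0
G(1) = mex{} = 0
G(2) = mex{} = 0
G(3) = mex{} = 0
G(4) = mex{} = 0
G(5) = mex{0} = 1
G(6) = mex{0,0} = 1
G(7) = mex{0,0,0} = 1
G(8) = mex{0,0,0,0} = 1
G(9) = mex{0,0,0,0} = 1
G(10) = mex{1,0,0,0} = 2
G(11) = mex{1,1,0,0} = 2
G(12) = mex{1,1,1,0} = 2
G(13) = mex{1,1,1,1} = 0
G(14) = mex{1,1,1,1} = 0
G(15) = mex{2,1,1,1} = 0
G(16) = mex{2,2,1,1} = 0
G(17) = mex{2,2,2,1} = 0
G(18) = mex{0,2,2,2} = 1
G(19) = mex{0,0,2,2} = 1
G(20) = mex{0,0,0,2} = 1
G(21) = mex{0,0,0,0} = 1
G_A(21) = 1.
Heap B, S = {3, 5, 6, 9}:
n :  0  1  2  3  4  5  6  7  8  9 10 11 12 13 14 15
G :  0  0  0  1  1  1  2  2  2  3  3  3  0  0  0  1
G_B(15) = 1.
Combined Grundy value = 1 ⊕ 1 = 0.
A winning move leaves total XOR = 0, i.e. changes one component's Grundy value g to g ⊕ X where X is the current total.
Heap A: target g' = 1⊕0 = 1, but every legal move changes the Grundy value (mex property), so 0 moves.
Heap B: target g' = 1⊕0 = 1, but every legal move changes the Grundy value (mex property), so 0 moves.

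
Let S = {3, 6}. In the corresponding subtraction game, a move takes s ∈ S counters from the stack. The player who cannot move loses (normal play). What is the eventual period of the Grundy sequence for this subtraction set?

9

G(0) = 0
G(1) = mex{} = 0
G(2) = mex{} = 0
G(3) = mex{0} = 1
G(4) = mex{0} = 1
G(5) = mex{0} = 1
G(6) = mex{1,0} = 2
G(7) = mex{1,0} = 2
G(8) = mex{1,0} = 2
G(9) = mex{2,1} = 0
G(10) = mex{2,1} = 0
G(11) = mex{2,1} = 0
G(12) = mex{0,2} = 1
G(13) = mex{0,2} = 1
G(14) = mex{0,2} = 1
G(15) = mex{1,0} = 2
G(16) = mex{1,0} = 2
G(17) = mex{1,0} = 2
G(18) = mex{2,1} = 0
G(19) = mex{2,1} = 0
G(n+9) = G(n) holds for n = 0,…,5 (a full window of length max(S) = 6), so the sequence is purely periodic with period 9.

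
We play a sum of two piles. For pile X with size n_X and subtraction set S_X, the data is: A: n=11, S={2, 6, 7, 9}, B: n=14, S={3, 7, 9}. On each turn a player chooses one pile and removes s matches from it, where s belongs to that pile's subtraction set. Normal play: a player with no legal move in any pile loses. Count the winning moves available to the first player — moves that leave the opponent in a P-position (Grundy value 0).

3

Pile A, S = {2, 6, 7, 9}:
G(0) = 0
G(1) = mex{} = 0
G(2) = mex{0} = 1
G(3) = mex{0} = 1
G(4) = mex{1} = 0
G(5) = mex{1} = 0
G(6) = mex{0,0} = 1
G(7) = mex{0,0,0} = 1
G(8) = mex{1,1,0} = 2
G(9) = mex{1,1,1,0} = 2
G(10) = mex{2,0,1,0} = 3
G(11) = mex{2,0,0,1} = 3
G_A(11) = 3.
Pile B, S = {3, 7, 9}:
G(0) = 0
G(1) = mex{} = 0
G(2) = mex{} = 0
G(3) = mex{0} = 1
G(4) = mex{0} = 1
G(5) = mex{0} = 1
G(6) = mex{1} = 0
G(7) = mex{1,0} = 2
G(8) = mex{1,0} = 2
G(9) = mex{0,0,0} = 1
G(10) = mex{2,1,0} = 3
G(11) = mex{2,1,0} = 3
G(12) = mex{1,1,1} = 0
G(13) = mex{3,0,1} = 2
G(14) = mex{3,2,1} = 0
G_B(14) = 0.
Combined Grundy value = 3 ⊕ 0 = 3.
A winning move leaves total XOR = 0, i.e. changes one component's Grundy value g to g ⊕ X where X is the current total.
Pile A: need g' = 3⊕3 = 0. Options: 11−2→G=2, 11−6→G=0, 11−7→G=0, 11−9→G=1. Hits: 2.
Pile B: need g' = 0⊕3 = 3. Options: 14−3→G=3, 14−7→G=2, 14−9→G=1. Hits: 1.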